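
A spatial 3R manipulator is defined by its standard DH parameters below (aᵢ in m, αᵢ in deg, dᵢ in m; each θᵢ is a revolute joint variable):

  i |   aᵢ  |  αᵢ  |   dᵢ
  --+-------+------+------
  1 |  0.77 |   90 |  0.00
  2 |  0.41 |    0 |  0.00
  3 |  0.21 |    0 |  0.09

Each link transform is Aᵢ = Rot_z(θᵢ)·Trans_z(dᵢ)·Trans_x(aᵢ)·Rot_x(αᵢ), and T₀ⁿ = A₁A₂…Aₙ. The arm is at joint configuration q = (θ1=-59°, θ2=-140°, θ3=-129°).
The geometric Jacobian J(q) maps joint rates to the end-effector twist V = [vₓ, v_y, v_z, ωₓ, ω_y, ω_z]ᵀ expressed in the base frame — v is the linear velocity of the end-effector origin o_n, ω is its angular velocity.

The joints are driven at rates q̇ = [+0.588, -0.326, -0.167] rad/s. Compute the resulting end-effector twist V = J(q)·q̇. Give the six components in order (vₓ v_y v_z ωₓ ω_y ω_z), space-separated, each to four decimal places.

o_n = [0.1558, -0.4340, -0.0536]
J₁: ẑ×o_n = [0.4340, 0.1558, -0.0000], ω = ẑ
J2: z=[-0.8572, -0.5150, 0.0000] o=[0.3966, -0.6600, 0.0000] → [0.0276, -0.0459, -0.3177, -0.8572, -0.5150, 0.0000]
J3: z=[-0.8572, -0.5150, 0.0000] o=[0.2348, -0.3908, -0.2635] → [-0.1081, 0.1800, -0.0037, -0.8572, -0.5150, 0.0000]
V = J·q̇ = [0.2643, 0.0765, 0.1042, 0.4226, 0.2539, 0.5880]

0.2643 0.0765 0.1042 0.4226 0.2539 0.5880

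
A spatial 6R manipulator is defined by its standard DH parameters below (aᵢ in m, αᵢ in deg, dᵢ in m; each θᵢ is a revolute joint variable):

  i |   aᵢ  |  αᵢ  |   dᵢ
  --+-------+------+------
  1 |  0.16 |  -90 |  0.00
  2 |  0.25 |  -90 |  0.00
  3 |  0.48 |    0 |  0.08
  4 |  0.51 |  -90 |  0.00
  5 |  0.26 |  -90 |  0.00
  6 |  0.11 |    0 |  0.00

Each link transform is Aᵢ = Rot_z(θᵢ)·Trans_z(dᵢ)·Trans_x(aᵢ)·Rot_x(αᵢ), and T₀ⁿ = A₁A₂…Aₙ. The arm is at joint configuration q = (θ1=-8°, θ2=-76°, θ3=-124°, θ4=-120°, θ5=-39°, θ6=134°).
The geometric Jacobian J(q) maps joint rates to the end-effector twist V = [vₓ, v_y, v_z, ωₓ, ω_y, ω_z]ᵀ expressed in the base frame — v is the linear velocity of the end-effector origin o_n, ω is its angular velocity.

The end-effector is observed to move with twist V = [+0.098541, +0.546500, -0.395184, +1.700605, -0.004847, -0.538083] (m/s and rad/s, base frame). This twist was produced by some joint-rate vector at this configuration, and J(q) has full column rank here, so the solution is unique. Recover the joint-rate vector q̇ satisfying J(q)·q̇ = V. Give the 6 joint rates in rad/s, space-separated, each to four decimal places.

o_n = [0.2593, -0.2620, -0.2738]
J₁: ẑ×o_n = [0.2620, 0.2593, -0.0000], ω = ẑ
J2: z=[0.1392, 0.9903, 0.0000] o=[0.1584, -0.0223, 0.0000] → [-0.2711, 0.0381, -0.1333, 0.1392, 0.9903, 0.0000]
J3: z=[0.9609, -0.1350, -0.2419] o=[0.2183, -0.0307, 0.2426] → [0.0138, 0.4862, -0.2167, 0.9609, -0.1350, -0.2419]
J4: z=[0.9609, -0.1350, -0.2419] o=[0.2863, 0.3616, -0.0372] → [-0.1189, 0.2338, -0.6029, 0.9609, -0.1350, -0.2419]
J5: z=[-0.1543, 0.4644, -0.8721] o=[0.1689, -0.0848, -0.2541] → [-0.1637, -0.0819, -0.0146, -0.1543, 0.4644, -0.8721]
J6: z=[-0.8915, -0.4459, -0.0797] o=[0.2797, -0.2837, -0.3797] → [-0.0455, 0.0960, -0.0284, -0.8915, -0.4459, -0.0797]
q̇ = J⁺·V = [0.4220, -0.4480, 0.9860, 0.4100, 0.7690, -0.6060]

0.4220 -0.4480 0.9860 0.4100 0.7690 -0.6060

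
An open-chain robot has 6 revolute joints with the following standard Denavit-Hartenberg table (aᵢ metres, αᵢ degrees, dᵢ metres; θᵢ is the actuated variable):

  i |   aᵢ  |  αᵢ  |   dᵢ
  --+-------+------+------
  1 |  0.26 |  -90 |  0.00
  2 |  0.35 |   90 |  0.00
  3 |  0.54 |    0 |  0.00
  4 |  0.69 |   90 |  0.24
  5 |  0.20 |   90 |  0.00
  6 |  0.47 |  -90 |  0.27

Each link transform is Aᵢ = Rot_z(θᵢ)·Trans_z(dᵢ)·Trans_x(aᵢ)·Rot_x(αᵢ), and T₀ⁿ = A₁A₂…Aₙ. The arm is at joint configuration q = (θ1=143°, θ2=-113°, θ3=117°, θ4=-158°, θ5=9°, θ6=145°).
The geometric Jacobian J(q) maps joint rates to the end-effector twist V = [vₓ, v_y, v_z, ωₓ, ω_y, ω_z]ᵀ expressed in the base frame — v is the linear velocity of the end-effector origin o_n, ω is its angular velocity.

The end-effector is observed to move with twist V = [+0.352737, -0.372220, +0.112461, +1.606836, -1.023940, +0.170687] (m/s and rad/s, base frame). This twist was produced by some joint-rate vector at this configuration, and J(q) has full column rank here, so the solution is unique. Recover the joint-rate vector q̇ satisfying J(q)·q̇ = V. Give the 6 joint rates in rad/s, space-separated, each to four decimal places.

0.4620 -0.8820 0.2330 0.8530 -0.8640 -0.7860

o_n = [-0.0917, 0.1728, 0.3372]
J₁: ẑ×o_n = [-0.1728, -0.0917, 0.0000], ω = ẑ
J2: z=[-0.6018, -0.7986, 0.0000] o=[-0.2076, 0.1565, 0.0000] → [-0.2693, 0.2029, 0.0827, -0.6018, -0.7986, 0.0000]
J3: z=[0.7351, -0.5540, -0.3907] o=[-0.0984, 0.0742, 0.3222] → [0.0302, -0.0137, 0.0762, 0.7351, -0.5540, -0.3907]
J4: z=[0.7351, -0.5540, -0.3907] o=[-0.4645, -0.2524, 0.0965] → [0.0328, -0.3226, 0.5191, 0.7351, -0.5540, -0.3907]
J5: z=[0.2495, 0.7570, -0.6039] o=[0.1469, -0.1463, 0.4821] → [0.0831, 0.1803, 0.2603, 0.2495, 0.7570, -0.6039]
J6: z=[-0.6275, 0.6014, 0.4946] o=[0.2944, -0.0952, 0.6071] → [-0.2949, -0.3603, 0.0640, -0.6275, 0.6014, 0.4946]
q̇ = J⁺·V = [0.4620, -0.8820, 0.2330, 0.8530, -0.8640, -0.7860]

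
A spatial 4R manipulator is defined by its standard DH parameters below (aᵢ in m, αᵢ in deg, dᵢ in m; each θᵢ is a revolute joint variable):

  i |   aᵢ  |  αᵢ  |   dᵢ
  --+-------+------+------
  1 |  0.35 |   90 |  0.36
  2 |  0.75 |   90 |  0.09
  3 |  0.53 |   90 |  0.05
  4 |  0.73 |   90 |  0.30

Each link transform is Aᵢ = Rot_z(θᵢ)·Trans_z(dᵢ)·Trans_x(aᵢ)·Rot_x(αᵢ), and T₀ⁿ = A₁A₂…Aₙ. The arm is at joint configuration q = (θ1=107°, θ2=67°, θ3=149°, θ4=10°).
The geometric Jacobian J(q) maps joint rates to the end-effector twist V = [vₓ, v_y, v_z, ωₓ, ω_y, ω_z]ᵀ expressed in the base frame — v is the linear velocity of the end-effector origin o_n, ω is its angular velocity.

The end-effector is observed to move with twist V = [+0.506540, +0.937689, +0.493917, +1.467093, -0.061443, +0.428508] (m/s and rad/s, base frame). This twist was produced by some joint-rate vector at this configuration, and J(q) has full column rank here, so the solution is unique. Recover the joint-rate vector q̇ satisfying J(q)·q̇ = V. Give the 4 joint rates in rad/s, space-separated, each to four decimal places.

-0.3190 0.5570 -0.7410 0.9660

o_n = [0.8162, 0.7178, 0.1381]
J₁: ẑ×o_n = [-0.7178, 0.8162, 0.0000], ω = ẑ
J2: z=[0.9563, 0.2924, 0.0000] o=[-0.1023, 0.3347, 0.3600] → [-0.0649, 0.2122, 0.0978, 0.9563, 0.2924, 0.0000]
J3: z=[-0.2691, 0.8803, -0.3907] o=[-0.1019, 0.6413, 1.0504] → [-0.7731, -0.6043, -0.8288, -0.2691, 0.8803, -0.3907]
J4: z=[0.7609, 0.4431, 0.4741] o=[0.1975, 0.5953, 0.6127] → [-0.2683, 0.6544, -0.1809, 0.7609, 0.4431, 0.4741]
q̇ = J⁺·V = [-0.3190, 0.5570, -0.7410, 0.9660]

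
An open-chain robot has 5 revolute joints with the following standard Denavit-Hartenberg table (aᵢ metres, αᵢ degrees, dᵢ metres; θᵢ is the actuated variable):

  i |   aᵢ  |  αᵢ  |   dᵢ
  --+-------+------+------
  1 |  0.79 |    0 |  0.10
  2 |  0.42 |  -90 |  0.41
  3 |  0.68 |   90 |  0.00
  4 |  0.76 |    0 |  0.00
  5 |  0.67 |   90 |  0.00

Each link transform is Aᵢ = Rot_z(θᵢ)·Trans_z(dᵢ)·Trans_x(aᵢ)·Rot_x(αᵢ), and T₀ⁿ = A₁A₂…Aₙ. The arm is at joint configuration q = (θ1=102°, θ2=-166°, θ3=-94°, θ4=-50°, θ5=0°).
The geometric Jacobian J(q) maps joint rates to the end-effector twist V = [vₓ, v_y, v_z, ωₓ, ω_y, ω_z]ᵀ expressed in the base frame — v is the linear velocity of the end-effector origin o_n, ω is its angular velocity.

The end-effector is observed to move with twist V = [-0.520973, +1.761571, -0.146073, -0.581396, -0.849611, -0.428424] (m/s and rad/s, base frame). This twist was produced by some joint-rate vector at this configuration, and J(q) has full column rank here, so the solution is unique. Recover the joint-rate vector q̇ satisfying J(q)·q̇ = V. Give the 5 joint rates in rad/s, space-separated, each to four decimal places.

o_n = [-1.0136, 0.0153, 2.1053]
J₁: ẑ×o_n = [-0.0153, -1.0136, 0.0000], ω = ẑ
J2: z=[0.0000, 0.0000, 1.0000] o=[-0.1643, 0.7727, 0.1000] → [0.7574, -0.8494, 0.0000, 0.0000, 0.0000, 1.0000]
J3: z=[0.8988, 0.4384, 0.0000] o=[0.0199, 0.3952, 0.5100] → [0.6993, -1.4338, 0.1116, 0.8988, 0.4384, 0.0000]
J4: z=[-0.4373, 0.8966, -0.0698] o=[-0.0009, 0.4379, 1.1883] → [0.7927, 0.4716, 1.0928, -0.4373, 0.8966, -0.0698]
J5: z=[-0.4373, 0.8966, -0.0698] o=[-0.5391, 0.2133, 1.6757] → [0.3714, 0.2210, 0.5120, -0.4373, 0.8966, -0.0698]
q̇ = J⁺·V = [-0.6340, 0.1700, -0.8950, 0.3700, -0.8800]

-0.6340 0.1700 -0.8950 0.3700 -0.8800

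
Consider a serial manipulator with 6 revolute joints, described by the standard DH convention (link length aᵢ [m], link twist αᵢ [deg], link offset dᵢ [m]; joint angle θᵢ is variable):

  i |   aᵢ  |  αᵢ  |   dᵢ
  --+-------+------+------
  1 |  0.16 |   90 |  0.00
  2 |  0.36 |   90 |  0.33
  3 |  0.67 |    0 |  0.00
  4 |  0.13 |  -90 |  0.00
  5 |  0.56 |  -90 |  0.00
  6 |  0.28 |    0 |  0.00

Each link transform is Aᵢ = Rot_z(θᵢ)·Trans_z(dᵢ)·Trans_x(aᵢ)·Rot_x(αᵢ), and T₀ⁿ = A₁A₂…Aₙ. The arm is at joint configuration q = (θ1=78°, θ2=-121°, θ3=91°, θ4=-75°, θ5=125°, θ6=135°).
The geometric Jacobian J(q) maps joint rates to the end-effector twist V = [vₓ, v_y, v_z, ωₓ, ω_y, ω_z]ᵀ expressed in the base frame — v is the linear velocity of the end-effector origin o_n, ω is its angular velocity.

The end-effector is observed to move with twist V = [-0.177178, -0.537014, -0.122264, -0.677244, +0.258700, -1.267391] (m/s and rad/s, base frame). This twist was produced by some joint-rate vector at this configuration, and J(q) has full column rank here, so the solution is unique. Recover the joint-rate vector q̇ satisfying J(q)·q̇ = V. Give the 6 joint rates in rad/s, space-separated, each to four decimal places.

o_n = [0.8219, 0.0759, -0.4341]
J₁: ẑ×o_n = [-0.0759, 0.8219, 0.0000], ω = ẑ
J2: z=[0.9781, -0.2079, 0.0000] o=[0.0333, 0.1565, 0.0000] → [0.0903, 0.4246, 0.0851, 0.9781, -0.2079, 0.0000]
J3: z=[-0.1782, -0.8384, 0.5150] o=[0.3175, -0.0935, -0.3086] → [0.0180, 0.2374, 0.3927, -0.1782, -0.8384, 0.5150]
J4: z=[-0.1782, -0.8384, 0.5150] o=[0.9740, -0.2269, -0.2986] → [-0.0423, -0.1025, -0.1815, -0.1782, -0.8384, 0.5150]
J5: z=[0.9698, -0.0610, 0.2363] o=[0.9957, -0.2973, -0.4057] → [-0.0864, -0.0135, 0.3513, 0.9698, -0.0610, 0.2363]
J6: z=[-0.2388, -0.0373, 0.9704] o=[1.0239, 0.2613, -0.3773] → [0.1820, -0.2096, 0.0367, -0.2388, -0.0373, 0.9704]
q̇ = J⁺·V = [-0.4390, -0.8190, -0.0110, -0.0530, -0.0810, -0.8000]

-0.4390 -0.8190 -0.0110 -0.0530 -0.0810 -0.8000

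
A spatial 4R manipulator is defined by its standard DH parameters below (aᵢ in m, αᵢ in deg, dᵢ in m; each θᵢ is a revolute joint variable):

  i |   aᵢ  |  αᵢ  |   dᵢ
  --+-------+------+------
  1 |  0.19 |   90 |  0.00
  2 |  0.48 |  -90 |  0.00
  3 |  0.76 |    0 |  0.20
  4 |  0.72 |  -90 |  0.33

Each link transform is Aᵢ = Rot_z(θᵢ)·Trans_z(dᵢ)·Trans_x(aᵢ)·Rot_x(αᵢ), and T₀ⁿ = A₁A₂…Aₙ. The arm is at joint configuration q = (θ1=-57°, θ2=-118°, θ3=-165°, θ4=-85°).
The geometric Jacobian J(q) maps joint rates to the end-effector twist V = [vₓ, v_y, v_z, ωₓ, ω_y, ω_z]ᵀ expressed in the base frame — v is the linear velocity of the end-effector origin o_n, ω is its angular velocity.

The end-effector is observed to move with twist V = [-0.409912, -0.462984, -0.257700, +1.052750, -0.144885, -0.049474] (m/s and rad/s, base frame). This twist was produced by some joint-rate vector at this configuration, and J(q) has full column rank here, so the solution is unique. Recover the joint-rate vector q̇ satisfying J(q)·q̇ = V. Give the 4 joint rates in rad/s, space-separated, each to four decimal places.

o_n = [0.8887, -0.4875, 0.1930]
J₁: ẑ×o_n = [0.4875, 0.8887, -0.0000], ω = ẑ
J2: z=[-0.8387, -0.5446, 0.0000] o=[0.1035, -0.1593, 0.0000] → [-0.1051, 0.1618, 0.7029, -0.8387, -0.5446, 0.0000]
J3: z=[0.4809, -0.7405, -0.4695] o=[-0.0193, 0.0296, -0.4238] → [-0.6995, -0.7229, 0.4237, 0.4809, -0.7405, -0.4695]
J4: z=[0.4809, -0.7405, -0.4695] o=[0.0997, -0.5146, 0.1305] → [-0.0335, -0.4005, 0.5974, 0.4809, -0.7405, -0.4695]
q̇ = J⁺·V = [0.3200, -0.8040, 0.9370, -0.1500]

0.3200 -0.8040 0.9370 -0.1500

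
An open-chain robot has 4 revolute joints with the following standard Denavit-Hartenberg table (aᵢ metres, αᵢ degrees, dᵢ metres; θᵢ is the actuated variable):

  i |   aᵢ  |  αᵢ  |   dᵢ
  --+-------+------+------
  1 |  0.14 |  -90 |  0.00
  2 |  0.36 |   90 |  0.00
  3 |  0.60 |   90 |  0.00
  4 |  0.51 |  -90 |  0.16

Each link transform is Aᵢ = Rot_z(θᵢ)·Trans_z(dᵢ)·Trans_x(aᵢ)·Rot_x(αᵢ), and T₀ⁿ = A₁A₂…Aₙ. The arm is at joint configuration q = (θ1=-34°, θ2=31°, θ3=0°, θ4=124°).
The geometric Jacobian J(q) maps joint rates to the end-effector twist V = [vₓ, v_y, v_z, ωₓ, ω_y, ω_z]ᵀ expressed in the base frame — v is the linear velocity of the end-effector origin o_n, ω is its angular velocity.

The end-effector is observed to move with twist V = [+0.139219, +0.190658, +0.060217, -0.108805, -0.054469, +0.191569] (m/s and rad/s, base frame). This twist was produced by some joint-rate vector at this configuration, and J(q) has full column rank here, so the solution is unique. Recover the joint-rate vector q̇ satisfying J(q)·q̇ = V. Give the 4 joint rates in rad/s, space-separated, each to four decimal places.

0.2910 -0.0650 -0.1160 0.0410

o_n = [0.6867, -0.6562, 0.0149]
J₁: ẑ×o_n = [0.6562, 0.6867, -0.0000], ω = ẑ
J2: z=[0.5592, 0.8290, 0.0000] o=[0.1161, -0.0783, 0.0000] → [0.0123, -0.0083, -0.7962, 0.5592, 0.8290, 0.0000]
J3: z=[0.4270, -0.2880, 0.8572] o=[0.3719, -0.2508, -0.1854] → [0.2897, 0.1843, -0.0824, 0.4270, -0.2880, 0.8572]
J4: z=[-0.5592, -0.8290, 0.0000] o=[0.7983, -0.5384, -0.4944] → [-0.4222, 0.2848, -0.0267, -0.5592, -0.8290, 0.0000]
q̇ = J⁺·V = [0.2910, -0.0650, -0.1160, 0.0410]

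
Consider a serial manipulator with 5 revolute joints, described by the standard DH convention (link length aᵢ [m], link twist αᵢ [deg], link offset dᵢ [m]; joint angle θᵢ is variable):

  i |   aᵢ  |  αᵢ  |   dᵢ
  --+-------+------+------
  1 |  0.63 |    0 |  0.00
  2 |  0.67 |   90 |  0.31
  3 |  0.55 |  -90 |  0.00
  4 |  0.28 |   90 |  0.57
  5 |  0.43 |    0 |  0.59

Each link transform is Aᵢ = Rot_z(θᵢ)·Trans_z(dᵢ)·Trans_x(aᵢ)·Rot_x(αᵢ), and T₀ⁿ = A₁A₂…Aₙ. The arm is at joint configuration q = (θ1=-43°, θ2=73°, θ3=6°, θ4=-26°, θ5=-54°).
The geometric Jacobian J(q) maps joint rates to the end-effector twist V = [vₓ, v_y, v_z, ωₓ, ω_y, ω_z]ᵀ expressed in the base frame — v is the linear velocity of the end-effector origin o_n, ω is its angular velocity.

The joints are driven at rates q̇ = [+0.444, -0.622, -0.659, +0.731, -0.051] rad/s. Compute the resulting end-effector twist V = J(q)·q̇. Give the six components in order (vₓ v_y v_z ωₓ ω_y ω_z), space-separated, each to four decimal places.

o_n = [2.0661, -0.3848, 0.6114]
J₁: ẑ×o_n = [0.3848, 2.0661, -0.0000], ω = ẑ
J2: z=[0.0000, 0.0000, 1.0000] o=[0.4608, -0.4297, 0.0000] → [-0.0449, 1.6054, 0.0000, 0.0000, 0.0000, 1.0000]
J3: z=[0.5000, -0.8660, 0.0000] o=[1.0410, -0.0947, 0.3100] → [-0.2610, -0.1507, 0.7428, 0.5000, -0.8660, 0.0000]
J4: z=[-0.0905, -0.0523, 0.9945] o=[1.5147, 0.1788, 0.3675] → [0.5478, 0.5705, 0.0798, -0.0905, -0.0523, 0.9945]
J5: z=[0.0718, -0.9964, -0.0458] o=[1.7412, 0.1679, 0.9607] → [0.3227, 0.0102, 0.2840, 0.0718, -0.9964, -0.0458]
V = J·q̇ = [0.7547, 0.4347, -0.4456, -0.3993, 0.5833, 0.5513]

0.7547 0.4347 -0.4456 -0.3993 0.5833 0.5513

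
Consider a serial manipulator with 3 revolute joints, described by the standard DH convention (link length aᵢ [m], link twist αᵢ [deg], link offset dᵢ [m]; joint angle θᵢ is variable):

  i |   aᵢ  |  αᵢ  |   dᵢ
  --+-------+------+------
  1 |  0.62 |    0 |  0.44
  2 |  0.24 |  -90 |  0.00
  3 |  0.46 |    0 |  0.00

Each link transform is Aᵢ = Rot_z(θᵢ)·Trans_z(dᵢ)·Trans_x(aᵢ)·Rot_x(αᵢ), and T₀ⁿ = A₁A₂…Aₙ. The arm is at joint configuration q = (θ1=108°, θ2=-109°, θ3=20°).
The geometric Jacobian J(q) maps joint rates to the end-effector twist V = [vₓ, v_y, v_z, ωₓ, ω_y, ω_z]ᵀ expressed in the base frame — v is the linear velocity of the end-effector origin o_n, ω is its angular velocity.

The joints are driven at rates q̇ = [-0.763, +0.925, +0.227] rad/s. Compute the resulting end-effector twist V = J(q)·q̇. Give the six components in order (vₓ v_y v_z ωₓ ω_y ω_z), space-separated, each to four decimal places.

o_n = [0.4806, 0.5779, 0.2827]
J₁: ẑ×o_n = [-0.5779, 0.4806, 0.0000], ω = ẑ
J2: z=[0.0000, 0.0000, 1.0000] o=[-0.1916, 0.5897, 0.4400] → [0.0117, 0.6722, -0.0000, 0.0000, 0.0000, 1.0000]
J3: z=[0.0175, 0.9998, 0.0000] o=[0.0484, 0.5855, 0.4400] → [-0.1573, 0.0027, -0.4323, 0.0175, 0.9998, 0.0000]
V = J·q̇ = [0.4161, 0.2557, -0.0981, 0.0040, 0.2270, 0.1620]

0.4161 0.2557 -0.0981 0.0040 0.2270 0.1620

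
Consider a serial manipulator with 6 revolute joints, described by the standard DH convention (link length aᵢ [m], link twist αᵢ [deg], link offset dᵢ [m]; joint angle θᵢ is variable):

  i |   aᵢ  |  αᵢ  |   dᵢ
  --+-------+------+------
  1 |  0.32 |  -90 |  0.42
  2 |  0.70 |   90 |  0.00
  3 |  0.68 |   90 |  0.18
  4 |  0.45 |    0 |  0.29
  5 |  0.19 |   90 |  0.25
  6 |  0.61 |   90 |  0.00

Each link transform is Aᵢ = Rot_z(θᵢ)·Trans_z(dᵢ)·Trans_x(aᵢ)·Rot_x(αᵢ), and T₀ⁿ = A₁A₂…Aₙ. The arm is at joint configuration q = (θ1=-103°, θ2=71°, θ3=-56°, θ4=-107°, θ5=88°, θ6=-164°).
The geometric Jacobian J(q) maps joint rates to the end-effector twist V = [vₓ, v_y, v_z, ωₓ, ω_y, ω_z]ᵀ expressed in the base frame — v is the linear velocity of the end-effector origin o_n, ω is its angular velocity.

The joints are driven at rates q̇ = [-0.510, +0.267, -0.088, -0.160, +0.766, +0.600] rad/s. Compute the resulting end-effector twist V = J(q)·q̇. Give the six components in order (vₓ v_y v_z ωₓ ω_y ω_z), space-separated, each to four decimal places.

o_n = [-0.4249, -0.2760, -0.0817]
J₁: ẑ×o_n = [0.2760, -0.4249, 0.0000], ω = ẑ
J2: z=[0.9744, -0.2250, 0.0000] o=[-0.0720, -0.3118, 0.4200] → [0.1129, 0.4888, -0.0445, 0.9744, -0.2250, 0.0000]
J3: z=[-0.2127, -0.9213, 0.3256] o=[-0.1233, -0.5339, -0.2419] → [-0.2315, -0.0641, -0.3327, -0.2127, -0.9213, 0.3256]
J4: z=[-0.4841, 0.3888, 0.7839] o=[-0.7387, -0.6935, -0.5428] → [-0.1480, 0.4692, -0.3242, -0.4841, 0.3888, 0.7839]
J5: z=[-0.4841, 0.3888, 0.7839] o=[-0.6759, -0.1855, -0.3860] → [0.1892, 0.3441, -0.0538, -0.4841, 0.3888, 0.7839]
J6: z=[0.4774, 0.8681, -0.1357] o=[-0.9362, -0.0297, -0.3052] → [0.1606, -0.1761, -0.5615, 0.4774, 0.8681, -0.1357]
V = J·q̇ = [0.1748, 0.4357, -0.3088, 0.2719, 0.7775, -0.1450]

0.1748 0.4357 -0.3088 0.2719 0.7775 -0.1450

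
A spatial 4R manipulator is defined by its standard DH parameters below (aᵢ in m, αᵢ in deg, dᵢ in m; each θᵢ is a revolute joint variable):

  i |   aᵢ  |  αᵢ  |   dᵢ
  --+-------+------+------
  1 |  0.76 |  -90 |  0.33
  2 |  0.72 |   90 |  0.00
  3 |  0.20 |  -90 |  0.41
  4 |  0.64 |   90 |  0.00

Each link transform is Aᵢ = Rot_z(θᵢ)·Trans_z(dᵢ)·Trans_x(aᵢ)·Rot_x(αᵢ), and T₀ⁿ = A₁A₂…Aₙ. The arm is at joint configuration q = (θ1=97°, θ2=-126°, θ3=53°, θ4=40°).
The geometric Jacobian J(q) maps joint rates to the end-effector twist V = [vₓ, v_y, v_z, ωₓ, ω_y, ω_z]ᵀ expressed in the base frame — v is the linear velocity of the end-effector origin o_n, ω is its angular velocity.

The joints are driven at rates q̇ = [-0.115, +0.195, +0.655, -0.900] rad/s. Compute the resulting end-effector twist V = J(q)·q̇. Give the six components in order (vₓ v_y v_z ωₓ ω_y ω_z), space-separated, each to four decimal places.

-0.5488 -0.1007 -0.2413 0.4601 -0.9030 0.0815

o_n = [-0.5586, 0.0259, 1.2494]
J₁: ẑ×o_n = [-0.0259, -0.5586, 0.0000], ω = ẑ
J2: z=[-0.9925, -0.1219, 0.0000] o=[-0.0926, 0.7543, 0.3300] → [-0.1120, 0.9125, 0.6663, -0.9925, -0.1219, 0.0000]
J3: z=[0.0986, -0.8030, -0.5878] o=[-0.0410, 0.3343, 0.9125] → [-0.4518, 0.2710, -0.4460, 0.0986, -0.8030, -0.5878]
J4: z=[-0.6545, 0.3926, -0.6461] o=[-0.1505, -0.0846, 0.7689] → [0.2600, 0.5782, 0.0879, -0.6545, 0.3926, -0.6461]
V = J·q̇ = [-0.5488, -0.1007, -0.2413, 0.4601, -0.9030, 0.0815]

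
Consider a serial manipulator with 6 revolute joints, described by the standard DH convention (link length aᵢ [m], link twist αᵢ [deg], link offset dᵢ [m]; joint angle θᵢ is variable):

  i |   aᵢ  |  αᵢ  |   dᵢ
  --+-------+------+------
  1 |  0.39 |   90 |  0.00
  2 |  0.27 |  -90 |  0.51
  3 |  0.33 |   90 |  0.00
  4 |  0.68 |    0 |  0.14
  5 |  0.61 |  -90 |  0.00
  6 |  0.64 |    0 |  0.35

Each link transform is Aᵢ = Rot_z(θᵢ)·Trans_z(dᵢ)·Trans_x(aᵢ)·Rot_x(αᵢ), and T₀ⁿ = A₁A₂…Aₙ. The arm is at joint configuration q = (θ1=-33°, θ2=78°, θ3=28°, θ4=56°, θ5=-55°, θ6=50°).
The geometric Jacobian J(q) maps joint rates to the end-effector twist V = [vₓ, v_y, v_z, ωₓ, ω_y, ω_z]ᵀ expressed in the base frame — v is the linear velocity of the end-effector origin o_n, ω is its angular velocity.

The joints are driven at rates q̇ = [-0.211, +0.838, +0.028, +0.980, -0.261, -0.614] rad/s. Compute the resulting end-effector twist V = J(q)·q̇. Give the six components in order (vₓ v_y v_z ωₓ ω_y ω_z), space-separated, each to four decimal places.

-2.3328 1.0515 -0.6097 -0.2583 -1.5824 0.0066

o_n = [0.1788, 0.6104, 1.7870]
J₁: ẑ×o_n = [-0.6104, 0.1788, 0.0000], ω = ẑ
J2: z=[-0.5446, -0.8387, 0.0000] o=[0.3271, -0.2124, 0.0000] → [-1.4987, 0.9733, -0.5725, -0.5446, -0.8387, 0.0000]
J3: z=[-0.8203, 0.5327, 0.2079] o=[0.0964, -0.6707, 0.2641] → [0.5450, 1.2665, -1.0948, -0.8203, 0.5327, 0.2079]
J4: z=[-0.3990, -0.7937, 0.4592] o=[0.2316, -0.5738, 0.5491] → [-1.5263, 0.4697, -0.5144, -0.3990, -0.7937, 0.4592]
J5: z=[-0.3990, -0.7937, 0.4592] o=[-0.1310, -0.2729, 1.0590] → [-0.9834, 0.4328, -0.1066, -0.3990, -0.7937, 0.4592]
J6: z=[-0.8274, 0.5275, 0.1928] o=[0.1101, -0.0880, 1.5880] → [-0.0296, 0.1779, -0.6140, -0.8274, 0.5275, 0.1928]
V = J·q̇ = [-2.3328, 1.0515, -0.6097, -0.2583, -1.5824, 0.0066]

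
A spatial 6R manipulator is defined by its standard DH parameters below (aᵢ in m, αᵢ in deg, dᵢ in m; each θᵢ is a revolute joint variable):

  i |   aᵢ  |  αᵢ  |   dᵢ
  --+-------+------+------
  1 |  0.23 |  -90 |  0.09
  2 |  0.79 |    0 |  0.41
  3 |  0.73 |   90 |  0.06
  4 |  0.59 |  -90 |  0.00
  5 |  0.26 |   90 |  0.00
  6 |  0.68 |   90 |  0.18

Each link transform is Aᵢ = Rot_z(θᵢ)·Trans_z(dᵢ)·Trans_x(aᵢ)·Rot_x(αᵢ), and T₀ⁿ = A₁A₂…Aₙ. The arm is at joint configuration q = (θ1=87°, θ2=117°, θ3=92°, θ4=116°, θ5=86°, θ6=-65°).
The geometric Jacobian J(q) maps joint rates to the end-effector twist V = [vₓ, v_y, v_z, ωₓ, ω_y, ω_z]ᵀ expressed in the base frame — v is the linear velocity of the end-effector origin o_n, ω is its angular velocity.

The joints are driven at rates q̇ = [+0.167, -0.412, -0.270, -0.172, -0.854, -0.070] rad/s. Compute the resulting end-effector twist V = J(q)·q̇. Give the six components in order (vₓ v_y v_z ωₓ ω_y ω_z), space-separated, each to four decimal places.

-0.3025 -0.6687 -0.7306 0.3378 -0.6309 0.7087

o_n = [-1.4999, -0.6056, 0.3035]
J₁: ẑ×o_n = [0.6056, -1.4999, 0.0000], ω = ẑ
J2: z=[-0.9986, 0.0523, 0.0000] o=[0.0120, 0.2297, 0.0900] → [0.0112, 0.2132, 0.9133, -0.9986, 0.0523, 0.0000]
J3: z=[-0.9986, 0.0523, 0.0000] o=[-0.4162, -0.1070, -0.6139] → [0.0480, 0.9161, 0.5546, -0.9986, 0.0523, 0.0000]
J4: z=[-0.0254, -0.4841, -0.8746] o=[-0.5095, -0.7415, -0.2600] → [-0.1540, 0.8805, -0.4829, -0.0254, -0.4841, -0.8746]
J5: z=[0.4789, 0.7621, -0.4357] o=[-1.0272, -0.4878, -0.3854] → [0.4737, -0.1239, 0.3038, 0.4789, 0.7621, -0.4357]
J6: z=[-0.8771, 0.3951, -0.2730] o=[-1.0366, -0.3545, -0.1624] → [0.1155, 0.5351, 0.4033, -0.8771, 0.3951, -0.2730]
V = J·q̇ = [-0.3025, -0.6687, -0.7306, 0.3378, -0.6309, 0.7087]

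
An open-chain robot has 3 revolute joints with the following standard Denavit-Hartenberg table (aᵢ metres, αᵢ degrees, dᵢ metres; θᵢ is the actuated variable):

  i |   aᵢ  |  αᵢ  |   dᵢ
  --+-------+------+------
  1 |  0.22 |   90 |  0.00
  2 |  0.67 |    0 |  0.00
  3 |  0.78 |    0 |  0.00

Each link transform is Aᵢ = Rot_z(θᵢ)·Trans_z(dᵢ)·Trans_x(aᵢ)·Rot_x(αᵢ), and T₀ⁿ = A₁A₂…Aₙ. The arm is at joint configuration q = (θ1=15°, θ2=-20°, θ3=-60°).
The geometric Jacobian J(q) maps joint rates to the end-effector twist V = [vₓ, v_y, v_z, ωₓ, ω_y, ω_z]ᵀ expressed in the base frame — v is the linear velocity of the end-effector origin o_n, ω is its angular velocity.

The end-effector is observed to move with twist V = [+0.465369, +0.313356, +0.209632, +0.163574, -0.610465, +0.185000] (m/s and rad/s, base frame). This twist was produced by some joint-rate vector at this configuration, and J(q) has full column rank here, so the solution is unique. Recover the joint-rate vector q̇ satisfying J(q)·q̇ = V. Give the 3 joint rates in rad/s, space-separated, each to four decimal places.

0.1850 0.1970 0.4350

o_n = [0.9515, 0.2549, -0.9973]
J₁: ẑ×o_n = [-0.2549, 0.9515, 0.0000], ω = ẑ
J2: z=[0.2588, -0.9659, 0.0000] o=[0.2125, 0.0569, 0.0000] → [0.9633, 0.2581, 0.7650, 0.2588, -0.9659, 0.0000]
J3: z=[0.2588, -0.9659, 0.0000] o=[0.8206, 0.2199, -0.2292] → [0.7420, 0.1988, 0.1354, 0.2588, -0.9659, 0.0000]
q̇ = J⁺·V = [0.1850, 0.1970, 0.4350]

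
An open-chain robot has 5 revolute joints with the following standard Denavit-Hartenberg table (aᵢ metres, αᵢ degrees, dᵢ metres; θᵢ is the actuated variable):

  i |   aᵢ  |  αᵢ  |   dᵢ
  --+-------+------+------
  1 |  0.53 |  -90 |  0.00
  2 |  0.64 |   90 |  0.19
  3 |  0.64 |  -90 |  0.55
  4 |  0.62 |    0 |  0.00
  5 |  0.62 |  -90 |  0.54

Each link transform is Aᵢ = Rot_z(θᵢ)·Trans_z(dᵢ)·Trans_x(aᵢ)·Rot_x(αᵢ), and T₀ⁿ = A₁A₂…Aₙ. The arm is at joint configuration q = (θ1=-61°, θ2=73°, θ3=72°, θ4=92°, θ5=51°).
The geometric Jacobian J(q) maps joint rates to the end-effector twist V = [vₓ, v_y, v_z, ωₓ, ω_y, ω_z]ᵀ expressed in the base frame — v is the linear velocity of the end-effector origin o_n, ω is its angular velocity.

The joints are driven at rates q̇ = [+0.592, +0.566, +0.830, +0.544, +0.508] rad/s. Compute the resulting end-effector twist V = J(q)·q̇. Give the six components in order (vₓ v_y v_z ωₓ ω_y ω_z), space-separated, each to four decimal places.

-0.9051 -0.4235 0.8092 1.0224 -0.0064 1.7915

o_n = [0.4896, 0.0945, -0.2868]
J₁: ẑ×o_n = [-0.0945, 0.4896, 0.0000], ω = ẑ
J2: z=[0.8746, 0.4848, 0.0000] o=[0.2569, -0.4635, 0.0000] → [-0.1390, 0.2508, 0.3753, 0.8746, 0.4848, 0.0000]
J3: z=[0.4636, -0.8364, 0.2924] o=[0.5138, -0.5351, -0.6120] → [-0.4561, -0.1579, 0.2716, 0.4636, -0.8364, 0.2924]
J4: z=[0.1355, 0.3930, 0.9095] o=[1.3292, -0.7506, -0.6404] → [-0.6297, -0.8115, 0.4445, 0.1355, 0.3930, 0.9095]
J5: z=[0.1355, 0.3930, 0.9095] o=[1.0230, -0.2406, -0.8151] → [-0.0971, -0.5567, 0.2550, 0.1355, 0.3930, 0.9095]
V = J·q̇ = [-0.9051, -0.4235, 0.8092, 1.0224, -0.0064, 1.7915]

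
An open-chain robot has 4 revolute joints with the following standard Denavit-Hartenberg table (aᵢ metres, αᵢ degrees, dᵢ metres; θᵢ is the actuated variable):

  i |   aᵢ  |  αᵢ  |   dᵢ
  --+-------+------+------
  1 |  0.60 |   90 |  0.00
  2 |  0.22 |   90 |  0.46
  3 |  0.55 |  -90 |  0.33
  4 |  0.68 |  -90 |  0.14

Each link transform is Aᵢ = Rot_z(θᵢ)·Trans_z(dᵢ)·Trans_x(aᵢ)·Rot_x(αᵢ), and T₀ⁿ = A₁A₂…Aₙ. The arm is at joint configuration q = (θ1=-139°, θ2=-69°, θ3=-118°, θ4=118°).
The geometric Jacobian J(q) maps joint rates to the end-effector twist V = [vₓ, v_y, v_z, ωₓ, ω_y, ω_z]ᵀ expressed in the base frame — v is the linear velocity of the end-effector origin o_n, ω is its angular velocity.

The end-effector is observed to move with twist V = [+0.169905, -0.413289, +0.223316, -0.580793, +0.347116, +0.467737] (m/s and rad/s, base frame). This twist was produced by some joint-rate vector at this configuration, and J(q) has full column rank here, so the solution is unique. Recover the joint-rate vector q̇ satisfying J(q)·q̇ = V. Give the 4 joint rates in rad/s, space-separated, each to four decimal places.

o_n = [-0.8320, -0.4708, -0.1227]
J₁: ẑ×o_n = [0.4708, -0.8320, 0.0000], ω = ẑ
J2: z=[-0.6561, 0.7547, 0.0000] o=[-0.4528, -0.3936, 0.0000] → [-0.0926, -0.0805, 0.3368, -0.6561, 0.7547, 0.0000]
J3: z=[0.7046, 0.6125, -0.3584] o=[-0.8141, -0.0982, -0.2054] → [-0.0829, -0.0518, -0.2516, 0.7046, 0.6125, -0.3584]
J4: z=[0.0692, -0.5619, -0.8243] o=[-0.1932, -0.2019, -0.0826] → [-0.1991, 0.5293, -0.3776, 0.0692, -0.5619, -0.8243]
q̇ = J⁺·V = [0.5420, 0.7200, -0.1700, 0.1640]

0.5420 0.7200 -0.1700 0.1640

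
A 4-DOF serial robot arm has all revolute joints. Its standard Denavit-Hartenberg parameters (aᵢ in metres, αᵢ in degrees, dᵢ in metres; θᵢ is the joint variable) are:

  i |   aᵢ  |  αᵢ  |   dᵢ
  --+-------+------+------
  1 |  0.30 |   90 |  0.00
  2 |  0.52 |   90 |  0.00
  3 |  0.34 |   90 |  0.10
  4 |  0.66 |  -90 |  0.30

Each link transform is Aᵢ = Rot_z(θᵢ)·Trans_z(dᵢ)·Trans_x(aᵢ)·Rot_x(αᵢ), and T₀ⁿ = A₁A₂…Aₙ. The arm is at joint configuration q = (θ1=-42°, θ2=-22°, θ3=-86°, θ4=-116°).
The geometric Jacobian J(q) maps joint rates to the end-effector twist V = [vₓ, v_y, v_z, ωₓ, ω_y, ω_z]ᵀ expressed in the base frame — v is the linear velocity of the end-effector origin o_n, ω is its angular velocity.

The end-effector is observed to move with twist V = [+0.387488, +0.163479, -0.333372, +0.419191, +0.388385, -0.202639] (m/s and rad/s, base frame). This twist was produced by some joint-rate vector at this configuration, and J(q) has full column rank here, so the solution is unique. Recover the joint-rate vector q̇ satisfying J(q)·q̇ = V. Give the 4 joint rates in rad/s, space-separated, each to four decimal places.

0.5430 -0.5920 0.6720 -0.3280

o_n = [0.5626, -0.4104, 0.3733]
J₁: ẑ×o_n = [0.4104, 0.5626, -0.0000], ω = ẑ
J2: z=[-0.6691, -0.7431, 0.0000] o=[0.2229, -0.2007, 0.0000] → [-0.2774, 0.2498, 0.3927, -0.6691, -0.7431, 0.0000]
J3: z=[-0.2784, 0.2507, -0.9272] o=[0.5812, -0.5234, -0.1948] → [0.2471, 0.1754, -0.0268, -0.2784, 0.2507, -0.9272]
J4: z=[-0.6407, 0.6707, 0.3737] o=[0.7967, -0.2609, -0.2964] → [0.5050, 0.3416, 0.2528, -0.6407, 0.6707, 0.3737]
q̇ = J⁺·V = [0.5430, -0.5920, 0.6720, -0.3280]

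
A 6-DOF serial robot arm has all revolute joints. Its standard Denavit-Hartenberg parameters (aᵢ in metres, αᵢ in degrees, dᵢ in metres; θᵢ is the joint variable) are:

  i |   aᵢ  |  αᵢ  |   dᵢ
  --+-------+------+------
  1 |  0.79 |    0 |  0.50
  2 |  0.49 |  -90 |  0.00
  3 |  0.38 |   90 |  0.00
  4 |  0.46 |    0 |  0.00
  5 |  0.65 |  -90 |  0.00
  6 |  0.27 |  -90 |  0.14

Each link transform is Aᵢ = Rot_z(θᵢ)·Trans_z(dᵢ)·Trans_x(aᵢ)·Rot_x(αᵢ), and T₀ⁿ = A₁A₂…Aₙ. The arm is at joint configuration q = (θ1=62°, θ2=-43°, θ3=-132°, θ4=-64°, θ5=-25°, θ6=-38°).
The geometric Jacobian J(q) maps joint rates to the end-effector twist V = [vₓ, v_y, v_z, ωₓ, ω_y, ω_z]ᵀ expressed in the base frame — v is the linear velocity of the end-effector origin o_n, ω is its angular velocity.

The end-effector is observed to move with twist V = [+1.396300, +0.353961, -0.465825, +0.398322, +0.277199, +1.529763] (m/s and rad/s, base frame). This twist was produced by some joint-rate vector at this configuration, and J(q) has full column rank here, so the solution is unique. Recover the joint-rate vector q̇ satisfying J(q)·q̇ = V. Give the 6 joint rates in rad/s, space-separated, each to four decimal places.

o_n = [0.6660, -0.5479, 0.9362]
J₁: ẑ×o_n = [0.5479, 0.6660, -0.0000], ω = ẑ
J2: z=[0.0000, 0.0000, 1.0000] o=[0.3709, 0.6975, 0.5000] → [1.2454, 0.2951, -0.0000, 0.0000, 0.0000, 1.0000]
J3: z=[-0.3256, 0.9455, 0.0000] o=[0.8342, 0.8571, 0.5000] → [0.4125, 0.1420, 0.6165, -0.3256, 0.9455, 0.0000]
J4: z=[-0.7027, -0.2419, -0.6691] o=[0.5938, 0.7743, 0.7824] → [-0.9219, 0.0598, 0.9465, -0.7027, -0.2419, -0.6691]
J5: z=[-0.7027, -0.2419, -0.6691] o=[0.6008, 0.3394, 0.9323] → [-0.5947, -0.0408, 0.6392, -0.7027, -0.2419, -0.6691]
J6: z=[-0.6383, -0.2013, 0.7430] o=[0.8052, -0.2775, 0.9407] → [0.2018, -0.1063, 0.1445, -0.6383, -0.2013, 0.7430]
q̇ = J⁺·V = [0.3020, 0.4670, 0.1280, -0.1110, -0.7450, 0.2530]

0.3020 0.4670 0.1280 -0.1110 -0.7450 0.2530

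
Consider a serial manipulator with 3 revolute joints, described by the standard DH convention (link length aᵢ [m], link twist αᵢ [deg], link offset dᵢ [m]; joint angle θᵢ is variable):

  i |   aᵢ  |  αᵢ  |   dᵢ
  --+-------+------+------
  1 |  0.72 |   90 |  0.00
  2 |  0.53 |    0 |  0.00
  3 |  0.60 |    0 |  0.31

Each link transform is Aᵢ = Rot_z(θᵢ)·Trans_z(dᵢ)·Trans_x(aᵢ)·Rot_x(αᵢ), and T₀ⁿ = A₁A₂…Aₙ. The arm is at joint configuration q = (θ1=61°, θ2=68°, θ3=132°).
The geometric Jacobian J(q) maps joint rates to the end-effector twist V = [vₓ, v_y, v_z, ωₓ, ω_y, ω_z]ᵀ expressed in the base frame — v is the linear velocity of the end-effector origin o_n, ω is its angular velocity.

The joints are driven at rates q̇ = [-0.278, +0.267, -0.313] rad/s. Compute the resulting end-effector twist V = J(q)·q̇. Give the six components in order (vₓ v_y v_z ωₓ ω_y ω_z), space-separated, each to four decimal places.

-0.0237 -0.2462 0.0789 -0.0402 0.0223 -0.2780

o_n = [0.4431, 0.1600, 0.2862]
J₁: ẑ×o_n = [-0.1600, 0.4431, 0.0000], ω = ẑ
J2: z=[0.8746, -0.4848, 0.0000] o=[0.3491, 0.6297, 0.0000] → [-0.1388, -0.2503, -0.3653, 0.8746, -0.4848, 0.0000]
J3: z=[0.8746, -0.4848, 0.0000] o=[0.4453, 0.8034, 0.4914] → [0.0995, 0.1795, -0.5638, 0.8746, -0.4848, 0.0000]
V = J·q̇ = [-0.0237, -0.2462, 0.0789, -0.0402, 0.0223, -0.2780]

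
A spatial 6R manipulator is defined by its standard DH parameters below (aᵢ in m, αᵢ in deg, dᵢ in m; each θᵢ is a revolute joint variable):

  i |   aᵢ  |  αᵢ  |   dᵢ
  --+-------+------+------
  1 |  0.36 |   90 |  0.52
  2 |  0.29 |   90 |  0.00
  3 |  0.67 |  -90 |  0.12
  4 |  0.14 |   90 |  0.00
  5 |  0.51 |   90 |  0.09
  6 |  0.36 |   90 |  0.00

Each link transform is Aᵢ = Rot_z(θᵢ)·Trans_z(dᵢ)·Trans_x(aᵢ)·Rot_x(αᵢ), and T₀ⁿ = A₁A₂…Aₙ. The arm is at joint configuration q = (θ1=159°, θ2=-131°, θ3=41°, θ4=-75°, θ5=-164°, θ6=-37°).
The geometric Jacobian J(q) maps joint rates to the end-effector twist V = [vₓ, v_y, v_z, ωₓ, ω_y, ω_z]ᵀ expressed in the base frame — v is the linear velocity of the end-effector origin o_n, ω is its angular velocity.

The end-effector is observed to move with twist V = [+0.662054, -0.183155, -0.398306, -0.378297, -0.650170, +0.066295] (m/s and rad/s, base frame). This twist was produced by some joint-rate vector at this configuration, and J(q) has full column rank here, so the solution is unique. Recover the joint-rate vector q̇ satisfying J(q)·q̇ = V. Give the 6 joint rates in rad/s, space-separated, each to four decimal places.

o_n = [-0.0552, 0.2863, -0.5065]
J₁: ẑ×o_n = [-0.2863, -0.0552, 0.0000], ω = ẑ
J2: z=[0.3584, 0.9336, 0.0000] o=[-0.3361, 0.1290, 0.5200] → [-0.9583, 0.3679, -0.2059, 0.3584, 0.9336, 0.0000]
J3: z=[0.7046, -0.2705, 0.6561] o=[-0.1585, 0.0608, 0.3011] → [0.0705, 0.6368, 0.1868, 0.7046, -0.2705, 0.6561]
J4: z=[-0.1314, 0.8588, 0.4951] o=[0.3933, 0.3199, -0.0018] → [-0.4169, -0.2884, 0.3896, -0.1314, 0.8588, 0.4951]
J5: z=[-0.4912, -0.4902, 0.7200] o=[0.5139, 0.2990, 0.0663] → [0.2900, -0.6911, -0.2727, -0.4912, -0.4902, 0.7200]
J6: z=[-0.3636, 0.8665, 0.3419] o=[0.0660, 0.2071, -0.1769] → [-0.3127, -0.1613, 0.0762, -0.3636, 0.8665, 0.3419]
q̇ = J⁺·V = [-0.4920, -0.1820, 0.3330, -0.9610, 0.7050, 0.9010]

-0.4920 -0.1820 0.3330 -0.9610 0.7050 0.9010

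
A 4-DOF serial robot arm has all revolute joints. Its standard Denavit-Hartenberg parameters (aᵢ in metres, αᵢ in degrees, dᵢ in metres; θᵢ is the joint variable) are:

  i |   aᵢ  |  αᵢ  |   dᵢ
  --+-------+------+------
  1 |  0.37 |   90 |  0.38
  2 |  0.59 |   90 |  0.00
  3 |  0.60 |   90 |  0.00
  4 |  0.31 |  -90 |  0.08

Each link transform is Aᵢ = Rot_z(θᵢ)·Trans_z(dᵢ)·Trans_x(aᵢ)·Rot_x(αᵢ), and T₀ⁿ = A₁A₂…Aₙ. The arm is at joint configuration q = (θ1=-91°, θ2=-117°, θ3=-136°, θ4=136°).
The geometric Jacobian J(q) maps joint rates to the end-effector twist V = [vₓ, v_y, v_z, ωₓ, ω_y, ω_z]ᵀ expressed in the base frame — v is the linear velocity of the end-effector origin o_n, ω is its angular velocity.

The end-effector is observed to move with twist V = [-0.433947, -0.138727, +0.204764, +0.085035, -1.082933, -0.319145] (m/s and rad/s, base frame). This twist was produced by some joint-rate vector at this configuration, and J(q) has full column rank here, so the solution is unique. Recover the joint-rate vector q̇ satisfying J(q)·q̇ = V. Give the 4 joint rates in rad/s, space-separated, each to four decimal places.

o_n = [0.2033, -0.0622, 0.2432]
J₁: ẑ×o_n = [0.0622, 0.2033, -0.0000], ω = ẑ
J2: z=[-0.9998, 0.0175, 0.0000] o=[-0.0065, -0.3699, 0.3800] → [-0.0024, -0.1368, -0.3114, -0.9998, 0.0175, 0.0000]
J3: z=[0.0156, 0.8909, 0.4540] o=[-0.0018, -0.1021, -0.1457] → [0.3283, 0.0871, -0.1821, 0.0156, 0.8909, 0.4540]
J4: z=[-0.7247, -0.3028, 0.6189] o=[0.4115, -0.3053, 0.2389] → [-0.1518, -0.1257, -0.2393, -0.7247, -0.3028, 0.6189]
q̇ = J⁺·V = [-0.2430, -0.5420, -0.9980, 0.6090]

-0.2430 -0.5420 -0.9980 0.6090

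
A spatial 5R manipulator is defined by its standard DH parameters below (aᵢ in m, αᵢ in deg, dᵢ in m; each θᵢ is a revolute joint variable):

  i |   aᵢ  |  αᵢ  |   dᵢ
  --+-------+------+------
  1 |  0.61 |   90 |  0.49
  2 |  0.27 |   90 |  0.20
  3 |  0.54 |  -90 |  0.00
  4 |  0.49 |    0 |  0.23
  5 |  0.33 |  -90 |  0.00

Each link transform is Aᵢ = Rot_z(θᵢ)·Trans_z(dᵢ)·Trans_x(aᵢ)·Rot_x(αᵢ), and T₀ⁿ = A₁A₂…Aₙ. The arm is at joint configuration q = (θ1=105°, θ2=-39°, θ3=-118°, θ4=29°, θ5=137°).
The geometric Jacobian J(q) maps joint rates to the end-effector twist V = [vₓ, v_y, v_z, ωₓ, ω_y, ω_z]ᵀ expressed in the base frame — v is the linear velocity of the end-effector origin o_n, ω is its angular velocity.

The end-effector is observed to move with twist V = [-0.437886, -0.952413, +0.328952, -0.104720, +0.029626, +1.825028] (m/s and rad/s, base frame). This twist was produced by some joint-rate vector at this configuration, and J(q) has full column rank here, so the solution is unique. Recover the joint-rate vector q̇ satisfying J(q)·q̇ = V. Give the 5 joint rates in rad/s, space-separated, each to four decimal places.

o_n = [-0.7076, 0.7844, 0.6305]
J₁: ẑ×o_n = [-0.7844, -0.7076, 0.0000], ω = ẑ
J2: z=[0.9659, 0.2588, 0.0000] o=[-0.1579, 0.5892, 0.4900] → [0.0364, -0.1357, 0.3308, 0.9659, 0.2588, 0.0000]
J3: z=[0.1629, -0.6079, -0.7771] o=[-0.0190, 0.8437, 0.3201] → [-0.2347, 0.4846, -0.4282, 0.1629, -0.6079, -0.7771]
J4: z=[-0.6311, 0.5413, -0.5557] o=[-0.4286, 0.5300, 0.4796] → [0.2231, 0.2503, -0.0096, -0.6311, 0.5413, -0.5557]
J5: z=[-0.6311, 0.5413, -0.5557] o=[-0.9374, 0.5499, 0.6631] → [0.1127, -0.1483, -0.2724, -0.6311, 0.5413, -0.5557]
q̇ = J⁺·V = [0.6310, -0.4700, -0.9630, -0.5570, -0.2450]

0.6310 -0.4700 -0.9630 -0.5570 -0.2450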